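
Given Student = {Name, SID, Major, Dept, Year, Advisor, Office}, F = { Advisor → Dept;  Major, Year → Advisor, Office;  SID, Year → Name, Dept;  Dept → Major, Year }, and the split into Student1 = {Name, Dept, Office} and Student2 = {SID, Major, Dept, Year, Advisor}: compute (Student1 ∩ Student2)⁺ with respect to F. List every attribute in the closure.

Major, Dept, Year, Advisor, Office

Student1 ∩ Student2 = {Dept}.
Dept → Major, Year applies, adding Major, Year
Major, Year → Advisor, Office applies, adding Advisor, Office
Closure: {Major, Dept, Year, Advisor, Office}.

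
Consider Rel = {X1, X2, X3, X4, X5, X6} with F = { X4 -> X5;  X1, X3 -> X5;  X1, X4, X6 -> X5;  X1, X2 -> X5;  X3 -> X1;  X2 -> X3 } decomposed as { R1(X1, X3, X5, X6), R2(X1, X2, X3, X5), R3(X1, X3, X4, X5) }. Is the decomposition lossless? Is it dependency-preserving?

lossy but dependency-preserving

Lossless test (chase): applying each FD to every pair of rows produces no changes in the tableau, so no row becomes fully distinguished — the join is lossy.
Dependency preservation: X1, X4, X6 → X5 is not contained in any single fragment, but the restricted closure of its left-hand side across the fragments still reaches the right-hand side; the remaining FDs each lie inside some fragment. All dependencies are preserved.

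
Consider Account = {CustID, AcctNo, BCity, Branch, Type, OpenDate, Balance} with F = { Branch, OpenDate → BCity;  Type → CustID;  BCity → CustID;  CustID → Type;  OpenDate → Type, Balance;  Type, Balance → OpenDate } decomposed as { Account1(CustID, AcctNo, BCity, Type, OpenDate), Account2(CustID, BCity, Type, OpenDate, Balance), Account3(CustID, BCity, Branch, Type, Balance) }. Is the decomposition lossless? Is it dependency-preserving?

Lossless test (chase): Rows 1 and 2 agree on OpenDate; apply OpenDate→Type, Balance and equate their Type, Balance entries. Rows 1 and 3 agree on Type, Balance; apply Type, Balance→OpenDate and equate their OpenDate entries. No row becomes fully distinguished — the join is lossy.
Dependency preservation: Branch, OpenDate → BCity is not contained in any single fragment, but the restricted closure of its left-hand side across the fragments still reaches the right-hand side; the remaining FDs each lie inside some fragment. All dependencies are preserved.

lossy but dependency-preserving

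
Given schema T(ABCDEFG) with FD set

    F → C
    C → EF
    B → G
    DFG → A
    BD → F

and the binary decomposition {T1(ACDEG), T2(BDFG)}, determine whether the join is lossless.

Common attributes: T1 ∩ T2 = {DG}.
No dependency enlarges {DG}, so (DG)⁺ = {DG}.
The closure contains neither all of T1 = {ACDEG} nor all of T2 = {BDFG}, so the common attributes are not a superkey of either fragment. The join is lossy.

No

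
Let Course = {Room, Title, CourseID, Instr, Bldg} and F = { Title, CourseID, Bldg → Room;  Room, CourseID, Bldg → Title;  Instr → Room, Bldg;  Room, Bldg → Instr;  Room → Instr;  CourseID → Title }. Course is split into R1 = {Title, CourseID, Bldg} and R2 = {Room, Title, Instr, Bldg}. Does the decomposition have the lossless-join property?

Common attributes: R1 ∩ R2 = {Title, Bldg}.
No dependency enlarges {Title, Bldg}, so (Title, Bldg)⁺ = {Title, Bldg}.
The closure contains neither all of R1 = {Title, CourseID, Bldg} nor all of R2 = {Room, Title, Instr, Bldg}, so the common attributes are not a superkey of either fragment. The join is lossy.

No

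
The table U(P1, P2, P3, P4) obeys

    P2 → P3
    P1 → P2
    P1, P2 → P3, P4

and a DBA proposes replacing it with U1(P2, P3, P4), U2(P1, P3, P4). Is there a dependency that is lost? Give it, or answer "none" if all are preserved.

Check P1 → P2: no single fragment contains all of {P1, P2}, and the restricted closure of {P1} across the fragments never reaches {P2}.
P2 → P3 is preserved.
P1, P2 → P3, P4 is preserved.

P1 → P2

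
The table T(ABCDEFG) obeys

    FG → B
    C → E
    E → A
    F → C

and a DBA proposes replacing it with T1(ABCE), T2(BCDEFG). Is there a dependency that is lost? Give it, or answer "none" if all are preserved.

FG → B lies within T2.
C → E lies within T1.
E → A lies within T1.
F → C lies within T2.
Every dependency is enforceable on the fragments, so the decomposition is dependency-preserving.

none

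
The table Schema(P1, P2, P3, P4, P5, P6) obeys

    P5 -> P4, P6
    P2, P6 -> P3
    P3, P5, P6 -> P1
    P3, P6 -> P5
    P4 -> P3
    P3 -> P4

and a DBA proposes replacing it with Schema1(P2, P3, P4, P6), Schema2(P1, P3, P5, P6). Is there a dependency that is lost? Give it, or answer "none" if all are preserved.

none

P5 → P4, P6: restricted closure across fragments reaches P4, P6.
P2, P6 → P3 lies within Schema1.
P3, P5, P6 → P1 lies within Schema2.
P3, P6 → P5 lies within Schema2.
P4 → P3 lies within Schema1.
P3 → P4 lies within Schema1.
Every dependency is enforceable on the fragments, so the decomposition is dependency-preserving.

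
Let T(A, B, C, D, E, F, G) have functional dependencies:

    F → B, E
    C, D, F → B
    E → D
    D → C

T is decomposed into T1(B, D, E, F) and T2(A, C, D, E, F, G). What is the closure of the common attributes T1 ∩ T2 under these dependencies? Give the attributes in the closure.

T1 ∩ T2 = {D, E, F}.
F → B, E applies, adding B
D → C applies, adding C
Closure: {B, C, D, E, F}.

B, C, D, E, F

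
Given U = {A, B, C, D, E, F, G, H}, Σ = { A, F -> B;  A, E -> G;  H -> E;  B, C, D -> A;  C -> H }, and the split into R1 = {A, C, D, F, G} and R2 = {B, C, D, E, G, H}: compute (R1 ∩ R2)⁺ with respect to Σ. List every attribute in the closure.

R1 ∩ R2 = {C, D, G}.
C → H applies, adding H
H → E applies, adding E
Closure: {C, D, E, G, H}.

C, D, E, G, H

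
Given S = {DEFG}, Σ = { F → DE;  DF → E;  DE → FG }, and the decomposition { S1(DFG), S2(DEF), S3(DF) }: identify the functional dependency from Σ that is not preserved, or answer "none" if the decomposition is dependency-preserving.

none

F → DE lies within S2.
DF → E lies within S2.
DE → FG: restricted closure across fragments reaches FG.
Every dependency is enforceable on the fragments, so the decomposition is dependency-preserving.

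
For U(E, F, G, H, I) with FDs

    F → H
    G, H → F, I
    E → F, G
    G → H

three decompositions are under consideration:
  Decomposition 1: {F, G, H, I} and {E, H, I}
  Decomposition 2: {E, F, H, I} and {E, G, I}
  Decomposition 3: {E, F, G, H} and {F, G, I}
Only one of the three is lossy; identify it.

Decomposition 1: common = {H, I}, closure = {H, I} → lossy.
Decomposition 2: common = {E, I}, closure = {E, F, G, H, I} → lossless.
Decomposition 3: common = {F, G}, closure = {F, G, H, I} → lossless.

Decomposition 1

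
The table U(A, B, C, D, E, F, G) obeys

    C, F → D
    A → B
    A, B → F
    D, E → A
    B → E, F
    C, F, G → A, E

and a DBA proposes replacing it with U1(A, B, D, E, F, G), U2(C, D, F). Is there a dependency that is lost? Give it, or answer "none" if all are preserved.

C, F, G → A, E

Check C, F, G → A, E: no single fragment contains all of {A, C, E, F, G}, and the restricted closure of {C, F, G} across the fragments never reaches {A, E}.
C, F → D is preserved.
A → B is preserved.
A, B → F is preserved.
D, E → A is preserved.
B → E, F is preserved.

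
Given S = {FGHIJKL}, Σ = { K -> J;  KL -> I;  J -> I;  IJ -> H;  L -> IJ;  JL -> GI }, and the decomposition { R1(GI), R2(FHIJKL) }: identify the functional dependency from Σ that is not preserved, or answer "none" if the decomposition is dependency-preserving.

Check JL → GI: no single fragment contains all of {GIJL}, and the restricted closure of {JL} across the fragments never reaches {GI}.
K → J is preserved.
KL → I is preserved.
J → I is preserved.
IJ → H is preserved.
L → IJ is preserved.

JL -> GI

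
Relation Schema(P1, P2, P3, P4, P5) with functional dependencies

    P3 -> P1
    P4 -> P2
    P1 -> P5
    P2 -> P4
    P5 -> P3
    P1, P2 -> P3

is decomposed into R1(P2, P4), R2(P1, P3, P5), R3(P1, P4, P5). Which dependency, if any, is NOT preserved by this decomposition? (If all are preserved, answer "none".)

P3 → P1 lies within R2.
P4 → P2 lies within R1.
P1 → P5 lies within R2.
P2 → P4 lies within R1.
P5 → P3 lies within R2.
P1, P2 → P3: restricted closure across fragments reaches P3.
Every dependency is enforceable on the fragments, so the decomposition is dependency-preserving.

none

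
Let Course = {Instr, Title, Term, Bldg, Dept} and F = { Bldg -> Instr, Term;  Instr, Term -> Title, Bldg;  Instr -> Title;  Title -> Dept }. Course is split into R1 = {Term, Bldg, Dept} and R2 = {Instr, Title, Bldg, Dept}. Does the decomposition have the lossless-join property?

Common attributes: R1 ∩ R2 = {Bldg, Dept}.
Closure of {Bldg, Dept}: Bldg → Instr, Term applies, adding Instr, Term; Instr, Term → Title, Bldg applies, adding Title. So (Bldg, Dept)⁺ = {Instr, Title, Term, Bldg, Dept}.
This closure contains every attribute of R1, so R1 ∩ R2 → R1. The join is lossless.

Yes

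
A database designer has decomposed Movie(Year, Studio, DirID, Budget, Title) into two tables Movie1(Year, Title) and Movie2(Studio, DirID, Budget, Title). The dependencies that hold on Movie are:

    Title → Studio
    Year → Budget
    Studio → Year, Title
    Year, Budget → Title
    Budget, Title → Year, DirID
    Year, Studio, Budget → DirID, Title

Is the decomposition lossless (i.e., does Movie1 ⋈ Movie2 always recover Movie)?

Common attributes: Movie1 ∩ Movie2 = {Title}.
Closure of {Title}: Title → Studio applies, adding Studio; Studio → Year, Title applies, adding Year; Year → Budget applies, adding Budget; Budget, Title → Year, DirID applies, adding DirID. So (Title)⁺ = {Year, Studio, DirID, Budget, Title}.
This closure contains every attribute of Movie1, so Movie1 ∩ Movie2 → Movie1. The join is lossless.

Yes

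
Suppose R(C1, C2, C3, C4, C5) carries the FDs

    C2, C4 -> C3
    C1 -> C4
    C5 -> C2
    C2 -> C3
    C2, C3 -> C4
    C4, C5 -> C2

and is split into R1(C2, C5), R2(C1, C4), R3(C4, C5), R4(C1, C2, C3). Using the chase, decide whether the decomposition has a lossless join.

No

Chase test. Columns are C1, C2, C3, C4, C5; row i has aⱼ where attribute j ∈ Ri, else bᵢⱼ.
Initial tableau (one row per fragment):
  row 1: b11 a2 b13 b14 a5
  row 2: a1 b22 b23 a4 b25
  row 3: b31 b32 b33 a4 a5
  row 4: a1 a2 a3 b44 b45
Rows 2 and 4 agree on C1; apply C1→C4 and equate their C4 entries.
Rows 1 and 3 agree on C5; apply C5→C2 and equate their C2 entries.
Rows 1 and 3 agree on C2; apply C2→C3 and equate their C3 entries.
Rows 1 and 4 agree on C2; apply C2→C3 and equate their C3 entries.
Rows 1 and 3 agree on C2, C3; apply C2, C3→C4 and equate their C4 entries.
No row becomes fully distinguished — the join is lossy.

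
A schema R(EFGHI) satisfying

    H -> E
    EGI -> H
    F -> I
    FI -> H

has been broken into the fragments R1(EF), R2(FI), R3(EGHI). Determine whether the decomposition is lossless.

Chase test. Columns are EFGHI; row i has aⱼ where attribute j ∈ Ri, else bᵢⱼ.
Initial tableau (one row per fragment):
  row 1: a1 a2 b13 b14 b15
  row 2: b21 a2 b23 b24 a5
  row 3: a1 b32 a3 a4 a5
Rows 1 and 2 agree on F; apply F→I and equate their I entries.
Rows 1 and 2 agree on FI; apply FI→H and equate their H entries.
Rows 1 and 2 agree on H; apply H→E and equate their E entries.
No row becomes fully distinguished — the join is lossy.

No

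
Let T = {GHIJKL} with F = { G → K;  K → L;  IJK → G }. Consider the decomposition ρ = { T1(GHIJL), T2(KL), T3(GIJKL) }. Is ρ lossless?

Yes

Chase test. Columns are GHIJKL; row i has aⱼ where attribute j ∈ Ti, else bᵢⱼ.
Initial tableau (one row per fragment):
  row 1: a1 a2 a3 a4 b15 a6
  row 2: b21 b22 b23 b24 a5 a6
  row 3: a1 b32 a3 a4 a5 a6
Rows 1 and 3 agree on G; apply G→K and equate their K entries.
Row 1 is now all distinguished symbols — the join is lossless.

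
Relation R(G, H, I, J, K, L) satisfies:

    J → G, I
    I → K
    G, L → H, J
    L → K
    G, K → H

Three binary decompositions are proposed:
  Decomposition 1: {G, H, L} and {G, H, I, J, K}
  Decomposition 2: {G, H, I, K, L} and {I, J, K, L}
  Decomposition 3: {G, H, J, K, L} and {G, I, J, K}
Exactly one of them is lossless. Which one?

Decomposition 1: common = {G, H}, closure = {G, H} → lossy.
Decomposition 2: common = {I, K, L}, closure = {I, K, L} → lossy.
Decomposition 3: common = {G, J, K}, closure = {G, H, I, J, K} → lossless.

Decomposition 3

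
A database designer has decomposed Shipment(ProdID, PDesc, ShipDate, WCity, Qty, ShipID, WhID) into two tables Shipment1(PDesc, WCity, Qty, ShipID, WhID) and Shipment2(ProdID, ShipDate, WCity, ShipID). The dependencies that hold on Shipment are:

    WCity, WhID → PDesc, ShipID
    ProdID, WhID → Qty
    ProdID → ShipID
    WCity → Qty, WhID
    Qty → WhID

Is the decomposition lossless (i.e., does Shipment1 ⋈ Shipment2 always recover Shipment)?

Common attributes: Shipment1 ∩ Shipment2 = {WCity, ShipID}.
Closure of {WCity, ShipID}: WCity → Qty, WhID applies, adding Qty, WhID; WCity, WhID → PDesc, ShipID applies, adding PDesc. So (WCity, ShipID)⁺ = {PDesc, WCity, Qty, ShipID, WhID}.
This closure contains every attribute of Shipment1, so Shipment1 ∩ Shipment2 → Shipment1. The join is lossless.

Yes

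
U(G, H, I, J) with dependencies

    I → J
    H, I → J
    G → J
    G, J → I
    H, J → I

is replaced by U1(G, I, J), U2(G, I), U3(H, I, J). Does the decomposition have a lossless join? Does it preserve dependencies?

lossy but dependency-preserving

Lossless test (chase): Rows 1 and 2 agree on I; apply I→J and equate their J entries. No row becomes fully distinguished — the join is lossy.
Dependency preservation: every FD's attributes lie within a single fragment, so each can be enforced locally — preserved.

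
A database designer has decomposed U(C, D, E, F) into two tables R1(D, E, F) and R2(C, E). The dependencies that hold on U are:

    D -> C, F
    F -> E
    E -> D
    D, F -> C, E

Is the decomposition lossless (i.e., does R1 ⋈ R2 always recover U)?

Yes

Common attributes: R1 ∩ R2 = {E}.
Closure of {E}: E → D applies, adding D; D → C, F applies, adding C, F. So (E)⁺ = {C, D, E, F}.
This closure contains every attribute of R1, so R1 ∩ R2 → R1. The join is lossless.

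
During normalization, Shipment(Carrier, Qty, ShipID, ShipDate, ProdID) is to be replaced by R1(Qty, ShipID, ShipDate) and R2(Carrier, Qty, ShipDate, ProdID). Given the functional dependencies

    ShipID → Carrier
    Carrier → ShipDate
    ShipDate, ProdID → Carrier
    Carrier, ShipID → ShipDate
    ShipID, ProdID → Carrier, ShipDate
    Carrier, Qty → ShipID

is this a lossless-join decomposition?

Common attributes: R1 ∩ R2 = {Qty, ShipDate}.
No dependency enlarges {Qty, ShipDate}, so (Qty, ShipDate)⁺ = {Qty, ShipDate}.
The closure contains neither all of R1 = {Qty, ShipID, ShipDate} nor all of R2 = {Carrier, Qty, ShipDate, ProdID}, so the common attributes are not a superkey of either fragment. The join is lossy.

No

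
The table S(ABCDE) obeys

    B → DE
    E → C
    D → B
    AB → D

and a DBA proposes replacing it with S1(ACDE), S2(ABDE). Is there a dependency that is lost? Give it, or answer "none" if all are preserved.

none

B → DE lies within S2.
E → C lies within S1.
D → B lies within S2.
AB → D lies within S2.
Every dependency is enforceable on the fragments, so the decomposition is dependency-preserving.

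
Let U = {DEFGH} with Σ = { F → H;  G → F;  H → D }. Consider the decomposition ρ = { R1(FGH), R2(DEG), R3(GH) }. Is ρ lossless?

Chase test. Columns are DEFGH; row i has aⱼ where attribute j ∈ Ri, else bᵢⱼ.
Initial tableau (one row per fragment):
  row 1: b11 b12 a3 a4 a5
  row 2: a1 a2 b23 a4 b25
  row 3: b31 b32 b33 a4 a5
Rows 1 and 2 agree on G; apply G→F and equate their F entries.
Rows 1 and 3 agree on G; apply G→F and equate their F entries.
Rows 1 and 3 agree on H; apply H→D and equate their D entries.
Rows 1 and 2 agree on F; apply F→H and equate their H entries.
Rows 1 and 2 agree on H; apply H→D and equate their D entries.
Row 2 is now all distinguished symbols — the join is lossless.

Yes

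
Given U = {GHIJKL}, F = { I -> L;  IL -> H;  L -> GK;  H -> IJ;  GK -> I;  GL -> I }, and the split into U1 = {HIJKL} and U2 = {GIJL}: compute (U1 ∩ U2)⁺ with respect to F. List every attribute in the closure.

U1 ∩ U2 = {IJL}.
IL → H applies, adding H
L → GK applies, adding GK
Closure: {GHIJKL}.

GHIJKL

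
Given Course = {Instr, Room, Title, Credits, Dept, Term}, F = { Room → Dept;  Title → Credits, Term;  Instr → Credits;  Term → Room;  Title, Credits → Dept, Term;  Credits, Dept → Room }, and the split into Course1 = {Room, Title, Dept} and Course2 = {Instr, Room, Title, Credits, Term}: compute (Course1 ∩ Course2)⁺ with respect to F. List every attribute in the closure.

Course1 ∩ Course2 = {Room, Title}.
Room → Dept applies, adding Dept
Title → Credits, Term applies, adding Credits, Term
Closure: {Room, Title, Credits, Dept, Term}.

Room, Title, Credits, Dept, Term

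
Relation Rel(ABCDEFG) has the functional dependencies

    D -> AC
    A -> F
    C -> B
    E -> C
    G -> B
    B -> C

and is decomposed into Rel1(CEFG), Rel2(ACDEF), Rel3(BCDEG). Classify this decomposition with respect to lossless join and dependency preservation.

lossless and dependency-preserving

Lossless test (chase): Rows 2 and 3 agree on D; apply D→AC and equate their AC entries. Rows 2 and 3 agree on A; apply A→F and equate their F entries. Rows 1 and 2 agree on C; apply C→B and equate their B entries. Rows 1 and 3 agree on C; apply C→B and equate their B entries. Row 3 is now all distinguished symbols — the join is lossless.
Dependency preservation: every FD's attributes lie within a single fragment, so each can be enforced locally — preserved.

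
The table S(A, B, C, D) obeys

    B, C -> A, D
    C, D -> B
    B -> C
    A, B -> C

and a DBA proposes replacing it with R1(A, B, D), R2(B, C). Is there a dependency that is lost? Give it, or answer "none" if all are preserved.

Check C, D → B: no single fragment contains all of {B, C, D}, and the restricted closure of {C, D} across the fragments never reaches {B}.
B, C → A, D is preserved.
B → C is preserved.
A, B → C is preserved.

C, D -> B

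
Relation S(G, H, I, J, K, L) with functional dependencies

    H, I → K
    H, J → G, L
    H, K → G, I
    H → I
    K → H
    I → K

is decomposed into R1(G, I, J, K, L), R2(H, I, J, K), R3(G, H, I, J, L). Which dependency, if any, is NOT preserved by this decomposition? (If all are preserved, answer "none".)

H, I → K lies within R2.
H, J → G, L lies within R3.
H, K → G, I: restricted closure across fragments reaches G, I.
H → I lies within R2.
K → H lies within R2.
I → K lies within R1.
Every dependency is enforceable on the fragments, so the decomposition is dependency-preserving.

none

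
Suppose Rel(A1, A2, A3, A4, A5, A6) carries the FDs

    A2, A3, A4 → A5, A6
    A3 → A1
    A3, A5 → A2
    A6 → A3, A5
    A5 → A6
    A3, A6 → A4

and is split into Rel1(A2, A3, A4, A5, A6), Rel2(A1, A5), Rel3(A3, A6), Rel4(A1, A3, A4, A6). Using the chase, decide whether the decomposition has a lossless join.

Chase test. Columns are A1, A2, A3, A4, A5, A6; row i has aⱼ where attribute j ∈ Reli, else bᵢⱼ.
Initial tableau (one row per fragment):
  row 1: b11 a2 a3 a4 a5 a6
  row 2: a1 b22 b23 b24 a5 b26
  row 3: b31 b32 a3 b34 b35 a6
  row 4: a1 b42 a3 a4 b45 a6
Rows 1 and 3 agree on A3; apply A3→A1 and equate their A1 entries.
Rows 1 and 4 agree on A3; apply A3→A1 and equate their A1 entries.
Rows 1 and 3 agree on A6; apply A6→A3, A5 and equate their A3, A5 entries.
Rows 1 and 4 agree on A6; apply A6→A3, A5 and equate their A3, A5 entries.
Rows 1 and 2 agree on A5; apply A5→A6 and equate their A6 entries.
Rows 1 and 3 agree on A3, A6; apply A3, A6→A4 and equate their A4 entries.
Rows 1 and 3 agree on A3, A5; apply A3, A5→A2 and equate their A2 entries.
Rows 1 and 4 agree on A3, A5; apply A3, A5→A2 and equate their A2 entries.
Rows 1 and 2 agree on A6; apply A6→A3, A5 and equate their A3, A5 entries.
Rows 1 and 2 agree on A3, A6; apply A3, A6→A4 and equate their A4 entries.
Rows 1 and 2 agree on A3, A5; apply A3, A5→A2 and equate their A2 entries.
Row 1 is now all distinguished symbols — the join is lossless.

Yes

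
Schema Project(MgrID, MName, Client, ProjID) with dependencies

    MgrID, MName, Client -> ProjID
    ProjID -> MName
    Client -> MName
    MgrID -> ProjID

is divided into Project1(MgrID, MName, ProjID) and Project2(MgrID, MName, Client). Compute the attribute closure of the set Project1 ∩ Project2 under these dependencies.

Project1 ∩ Project2 = {MgrID, MName}.
MgrID → ProjID applies, adding ProjID
Closure: {MgrID, MName, ProjID}.

MgrID, MName, ProjID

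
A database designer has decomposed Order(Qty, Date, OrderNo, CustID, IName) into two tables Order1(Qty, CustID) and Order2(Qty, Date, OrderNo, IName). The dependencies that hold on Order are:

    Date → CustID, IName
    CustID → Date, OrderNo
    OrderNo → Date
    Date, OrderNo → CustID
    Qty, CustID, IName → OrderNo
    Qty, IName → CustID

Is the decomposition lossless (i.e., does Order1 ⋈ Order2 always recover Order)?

Common attributes: Order1 ∩ Order2 = {Qty}.
No dependency enlarges {Qty}, so (Qty)⁺ = {Qty}.
The closure contains neither all of Order1 = {Qty, CustID} nor all of Order2 = {Qty, Date, OrderNo, IName}, so the common attributes are not a superkey of either fragment. The join is lossy.

No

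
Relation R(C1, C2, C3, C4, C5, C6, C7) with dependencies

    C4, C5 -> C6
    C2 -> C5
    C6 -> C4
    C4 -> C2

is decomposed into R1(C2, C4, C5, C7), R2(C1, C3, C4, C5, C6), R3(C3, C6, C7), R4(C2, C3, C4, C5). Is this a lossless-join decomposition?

Chase test. Columns are C1, C2, C3, C4, C5, C6, C7; row i has aⱼ where attribute j ∈ Ri, else bᵢⱼ.
Initial tableau (one row per fragment):
  row 1: b11 a2 b13 a4 a5 b16 a7
  row 2: a1 b22 a3 a4 a5 a6 b27
  row 3: b31 b32 a3 b34 b35 a6 a7
  row 4: b41 a2 a3 a4 a5 b46 b47
Rows 1 and 2 agree on C4, C5; apply C4, C5→C6 and equate their C6 entries.
Rows 1 and 4 agree on C4, C5; apply C4, C5→C6 and equate their C6 entries.
Rows 1 and 3 agree on C6; apply C6→C4 and equate their C4 entries.
Rows 1 and 2 agree on C4; apply C4→C2 and equate their C2 entries.
Rows 1 and 3 agree on C4; apply C4→C2 and equate their C2 entries.
Rows 1 and 3 agree on C2; apply C2→C5 and equate their C5 entries.
No row becomes fully distinguished — the join is lossy.

No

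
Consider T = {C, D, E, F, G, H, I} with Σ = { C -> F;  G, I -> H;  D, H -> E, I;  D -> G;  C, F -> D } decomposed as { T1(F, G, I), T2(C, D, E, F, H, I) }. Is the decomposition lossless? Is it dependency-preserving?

Lossless test: (F, I)⁺ = {F, I}, which is a superkey of neither fragment — lossy.
Dependency preservation: the restricted closure of {G, I} across the fragments never reaches {H}, so G, I → H cannot be enforced without a join — not preserved.

lossy and not dependency-preserving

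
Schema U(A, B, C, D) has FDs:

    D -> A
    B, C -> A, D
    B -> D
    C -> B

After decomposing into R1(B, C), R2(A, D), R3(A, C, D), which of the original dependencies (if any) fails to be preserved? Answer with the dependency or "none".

Check B → D: no single fragment contains all of {B, D}, and the restricted closure of {B} across the fragments never reaches {D}.
D → A is preserved.
B, C → A, D is preserved.
C → B is preserved.

B -> D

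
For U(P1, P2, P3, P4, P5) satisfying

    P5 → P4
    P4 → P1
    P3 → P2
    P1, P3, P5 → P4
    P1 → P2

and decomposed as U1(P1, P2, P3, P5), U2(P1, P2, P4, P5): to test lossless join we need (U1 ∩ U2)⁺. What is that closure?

U1 ∩ U2 = {P1, P2, P5}.
P5 → P4 applies, adding P4
Closure: {P1, P2, P4, P5}.

P1, P2, P4, P5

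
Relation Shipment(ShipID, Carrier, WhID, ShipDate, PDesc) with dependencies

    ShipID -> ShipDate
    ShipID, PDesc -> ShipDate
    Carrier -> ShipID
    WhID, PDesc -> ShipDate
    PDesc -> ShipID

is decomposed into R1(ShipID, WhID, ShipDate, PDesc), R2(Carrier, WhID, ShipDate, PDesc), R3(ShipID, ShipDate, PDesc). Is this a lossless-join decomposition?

Chase test. Columns are ShipID, Carrier, WhID, ShipDate, PDesc; row i has aⱼ where attribute j ∈ Ri, else bᵢⱼ.
Initial tableau (one row per fragment):
  row 1: a1 b12 a3 a4 a5
  row 2: b21 a2 a3 a4 a5
  row 3: a1 b32 b33 a4 a5
Rows 1 and 2 agree on PDesc; apply PDesc→ShipID and equate their ShipID entries.
Row 2 is now all distinguished symbols — the join is lossless.

Yes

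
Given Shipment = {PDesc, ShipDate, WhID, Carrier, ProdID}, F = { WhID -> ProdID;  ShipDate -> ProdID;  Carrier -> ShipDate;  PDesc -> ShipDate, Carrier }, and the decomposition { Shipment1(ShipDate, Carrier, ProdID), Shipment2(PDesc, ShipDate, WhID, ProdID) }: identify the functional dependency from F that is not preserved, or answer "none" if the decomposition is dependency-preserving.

PDesc -> ShipDate, Carrier

Check PDesc → ShipDate, Carrier: no single fragment contains all of {PDesc, ShipDate, Carrier}, and the restricted closure of {PDesc} across the fragments never reaches {ShipDate, Carrier}.
WhID → ProdID is preserved.
ShipDate → ProdID is preserved.
Carrier → ShipDate is preserved.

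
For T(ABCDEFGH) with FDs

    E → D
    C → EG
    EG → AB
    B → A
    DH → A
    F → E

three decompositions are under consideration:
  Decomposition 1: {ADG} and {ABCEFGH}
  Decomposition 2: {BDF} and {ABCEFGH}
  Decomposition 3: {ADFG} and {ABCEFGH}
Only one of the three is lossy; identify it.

Decomposition 1

Decomposition 1: common = {AG}, closure = {AG} → lossy.
Decomposition 2: common = {BF}, closure = {ABDEF} → lossless.
Decomposition 3: common = {AFG}, closure = {ABDEFG} → lossless.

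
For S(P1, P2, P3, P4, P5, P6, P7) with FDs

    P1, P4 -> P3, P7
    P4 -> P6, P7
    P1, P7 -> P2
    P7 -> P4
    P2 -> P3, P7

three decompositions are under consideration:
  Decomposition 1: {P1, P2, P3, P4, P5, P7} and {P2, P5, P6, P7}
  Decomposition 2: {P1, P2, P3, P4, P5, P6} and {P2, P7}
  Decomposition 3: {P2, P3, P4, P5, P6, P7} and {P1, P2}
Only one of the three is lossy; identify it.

Decomposition 1: common = {P2, P5, P7}, closure = {P2, P3, P4, P5, P6, P7} → lossless.
Decomposition 2: common = {P2}, closure = {P2, P3, P4, P6, P7} → lossless.
Decomposition 3: common = {P2}, closure = {P2, P3, P4, P6, P7} → lossy.

Decomposition 3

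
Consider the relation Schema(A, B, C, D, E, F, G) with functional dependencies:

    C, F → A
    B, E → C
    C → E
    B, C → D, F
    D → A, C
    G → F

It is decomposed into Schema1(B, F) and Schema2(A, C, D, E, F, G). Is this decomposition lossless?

No

Common attributes: Schema1 ∩ Schema2 = {F}.
No dependency enlarges {F}, so (F)⁺ = {F}.
The closure contains neither all of Schema1 = {B, F} nor all of Schema2 = {A, C, D, E, F, G}, so the common attributes are not a superkey of either fragment. The join is lossy.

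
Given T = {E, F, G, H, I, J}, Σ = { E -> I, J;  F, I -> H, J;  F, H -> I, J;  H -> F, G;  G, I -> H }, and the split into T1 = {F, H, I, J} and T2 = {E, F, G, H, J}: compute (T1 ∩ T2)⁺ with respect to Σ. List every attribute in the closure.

T1 ∩ T2 = {F, H, J}.
F, H → I, J applies, adding I
H → F, G applies, adding G
Closure: {F, G, H, I, J}.

F, G, H, I, J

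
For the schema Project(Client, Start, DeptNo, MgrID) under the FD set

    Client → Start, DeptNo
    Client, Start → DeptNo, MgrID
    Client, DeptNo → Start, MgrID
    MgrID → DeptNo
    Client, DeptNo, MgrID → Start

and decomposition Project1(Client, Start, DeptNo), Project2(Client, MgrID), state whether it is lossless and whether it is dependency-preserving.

lossless but not dependency-preserving

Lossless test: (Client)⁺ = {Client, Start, DeptNo, MgrID}, which contains all of one fragment — lossless.
Dependency preservation: the restricted closure of {MgrID} across the fragments never reaches {DeptNo}, so MgrID → DeptNo cannot be enforced without a join — not preserved.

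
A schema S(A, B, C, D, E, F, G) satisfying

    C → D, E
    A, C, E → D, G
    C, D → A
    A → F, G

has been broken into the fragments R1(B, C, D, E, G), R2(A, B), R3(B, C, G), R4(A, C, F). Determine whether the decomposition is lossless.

Yes

Chase test. Columns are A, B, C, D, E, F, G; row i has aⱼ where attribute j ∈ Ri, else bᵢⱼ.
Initial tableau (one row per fragment):
  row 1: b11 a2 a3 a4 a5 b16 a7
  row 2: a1 a2 b23 b24 b25 b26 b27
  row 3: b31 a2 a3 b34 b35 b36 a7
  row 4: a1 b42 a3 b44 b45 a6 b47
Rows 1 and 3 agree on C; apply C→D, E and equate their D, E entries.
Rows 1 and 4 agree on C; apply C→D, E and equate their D, E entries.
Rows 1 and 3 agree on C, D; apply C, D→A and equate their A entries.
Rows 1 and 4 agree on C, D; apply C, D→A and equate their A entries.
Rows 1 and 2 agree on A; apply A→F, G and equate their F, G entries.
Rows 1 and 3 agree on A; apply A→F, G and equate their F, G entries.
Rows 1 and 4 agree on A; apply A→F, G and equate their F, G entries.
Row 1 is now all distinguished symbols — the join is lossless.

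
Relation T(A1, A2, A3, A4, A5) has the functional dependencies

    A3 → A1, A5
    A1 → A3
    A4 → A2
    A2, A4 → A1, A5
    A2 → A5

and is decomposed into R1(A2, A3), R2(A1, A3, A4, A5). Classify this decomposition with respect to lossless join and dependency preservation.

lossy and not dependency-preserving

Lossless test: (A3)⁺ = {A1, A3, A5}, which is a superkey of neither fragment — lossy.
Dependency preservation: the restricted closure of {A4} across the fragments never reaches {A2}, so A4 → A2 cannot be enforced without a join — not preserved.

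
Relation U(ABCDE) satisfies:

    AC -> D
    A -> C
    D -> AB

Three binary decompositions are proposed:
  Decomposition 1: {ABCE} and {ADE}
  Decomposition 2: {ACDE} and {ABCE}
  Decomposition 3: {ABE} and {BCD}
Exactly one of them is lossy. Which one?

Decomposition 3

Decomposition 1: common = {AE}, closure = {ABCDE} → lossless.
Decomposition 2: common = {ACE}, closure = {ABCDE} → lossless.
Decomposition 3: common = {B}, closure = {B} → lossy.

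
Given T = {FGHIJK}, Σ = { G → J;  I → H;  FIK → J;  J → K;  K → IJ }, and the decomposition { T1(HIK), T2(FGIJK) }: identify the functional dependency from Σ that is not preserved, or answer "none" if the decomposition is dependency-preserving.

G → J lies within T2.
I → H lies within T1.
FIK → J lies within T2.
J → K lies within T2.
K → IJ lies within T2.
Every dependency is enforceable on the fragments, so the decomposition is dependency-preserving.

none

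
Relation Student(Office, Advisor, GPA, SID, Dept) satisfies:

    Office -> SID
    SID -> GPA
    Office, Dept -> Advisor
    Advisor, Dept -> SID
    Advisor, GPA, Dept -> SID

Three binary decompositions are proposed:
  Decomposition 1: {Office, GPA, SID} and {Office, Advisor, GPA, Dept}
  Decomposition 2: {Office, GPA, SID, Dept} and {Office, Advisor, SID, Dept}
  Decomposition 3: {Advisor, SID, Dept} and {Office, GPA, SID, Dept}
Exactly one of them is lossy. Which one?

Decomposition 3

Decomposition 1: common = {Office, GPA}, closure = {Office, GPA, SID} → lossless.
Decomposition 2: common = {Office, SID, Dept}, closure = {Office, Advisor, GPA, SID, Dept} → lossless.
Decomposition 3: common = {SID, Dept}, closure = {GPA, SID, Dept} → lossy.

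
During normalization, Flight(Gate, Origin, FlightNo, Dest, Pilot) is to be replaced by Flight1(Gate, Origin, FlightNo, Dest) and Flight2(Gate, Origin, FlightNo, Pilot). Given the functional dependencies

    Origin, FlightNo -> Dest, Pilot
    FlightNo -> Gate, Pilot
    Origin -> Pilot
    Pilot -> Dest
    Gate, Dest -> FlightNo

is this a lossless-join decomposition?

Yes

Common attributes: Flight1 ∩ Flight2 = {Gate, Origin, FlightNo}.
Closure of {Gate, Origin, FlightNo}: Origin, FlightNo → Dest, Pilot applies, adding Dest, Pilot. So (Gate, Origin, FlightNo)⁺ = {Gate, Origin, FlightNo, Dest, Pilot}.
This closure contains every attribute of Flight1, so Flight1 ∩ Flight2 → Flight1. The join is lossless.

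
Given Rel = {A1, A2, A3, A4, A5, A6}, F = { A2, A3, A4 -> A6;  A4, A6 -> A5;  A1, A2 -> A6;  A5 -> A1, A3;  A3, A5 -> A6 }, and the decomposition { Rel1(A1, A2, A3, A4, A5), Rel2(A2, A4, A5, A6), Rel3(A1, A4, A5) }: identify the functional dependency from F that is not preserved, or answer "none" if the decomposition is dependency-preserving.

A1, A2 -> A6

Check A1, A2 → A6: no single fragment contains all of {A1, A2, A6}, and the restricted closure of {A1, A2} across the fragments never reaches {A6}.
A2, A3, A4 → A6 is preserved.
A4, A6 → A5 is preserved.
A5 → A1, A3 is preserved.
A3, A5 → A6 is preserved.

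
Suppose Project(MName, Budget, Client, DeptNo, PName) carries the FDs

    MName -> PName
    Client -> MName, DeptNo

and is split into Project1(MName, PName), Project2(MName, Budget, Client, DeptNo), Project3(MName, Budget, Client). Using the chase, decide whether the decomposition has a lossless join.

Yes

Chase test. Columns are MName, Budget, Client, DeptNo, PName; row i has aⱼ where attribute j ∈ Projecti, else bᵢⱼ.
Initial tableau (one row per fragment):
  row 1: a1 b12 b13 b14 a5
  row 2: a1 a2 a3 a4 b25
  row 3: a1 a2 a3 b34 b35
Rows 1 and 2 agree on MName; apply MName→PName and equate their PName entries.
Rows 1 and 3 agree on MName; apply MName→PName and equate their PName entries.
Rows 2 and 3 agree on Client; apply Client→MName, DeptNo and equate their MName, DeptNo entries.
Row 2 is now all distinguished symbols — the join is lossless.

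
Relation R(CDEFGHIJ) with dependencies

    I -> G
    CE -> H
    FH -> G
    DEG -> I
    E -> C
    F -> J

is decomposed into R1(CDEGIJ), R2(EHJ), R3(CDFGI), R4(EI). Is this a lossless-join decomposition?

Chase test. Columns are CDEFGHIJ; row i has aⱼ where attribute j ∈ Ri, else bᵢⱼ.
Initial tableau (one row per fragment):
  row 1: a1 a2 a3 b14 a5 b16 a7 a8
  row 2: b21 b22 a3 b24 b25 a6 b27 a8
  row 3: a1 a2 b33 a4 a5 b36 a7 b38
  row 4: b41 b42 a3 b44 b45 b46 a7 b48
Rows 1 and 4 agree on I; apply I→G and equate their G entries.
Rows 1 and 2 agree on E; apply E→C and equate their C entries.
Rows 1 and 4 agree on E; apply E→C and equate their C entries.
Rows 1 and 2 agree on CE; apply CE→H and equate their H entries.
Rows 1 and 4 agree on CE; apply CE→H and equate their H entries.
No row becomes fully distinguished — the join is lossy.

No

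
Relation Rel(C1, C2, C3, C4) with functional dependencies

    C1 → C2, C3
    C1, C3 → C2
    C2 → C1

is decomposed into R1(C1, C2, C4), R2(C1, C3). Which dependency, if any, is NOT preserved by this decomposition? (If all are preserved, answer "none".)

C1 → C2, C3: restricted closure across fragments reaches C2, C3.
C1, C3 → C2: restricted closure across fragments reaches C2.
C2 → C1 lies within R1.
Every dependency is enforceable on the fragments, so the decomposition is dependency-preserving.

none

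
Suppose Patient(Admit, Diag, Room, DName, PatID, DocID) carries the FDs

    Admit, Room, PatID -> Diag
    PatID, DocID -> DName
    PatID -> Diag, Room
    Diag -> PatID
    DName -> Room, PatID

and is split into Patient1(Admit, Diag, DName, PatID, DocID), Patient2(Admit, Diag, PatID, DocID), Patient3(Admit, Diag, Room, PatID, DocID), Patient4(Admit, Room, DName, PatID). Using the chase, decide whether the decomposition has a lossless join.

Yes

Chase test. Columns are Admit, Diag, Room, DName, PatID, DocID; row i has aⱼ where attribute j ∈ Patienti, else bᵢⱼ.
Initial tableau (one row per fragment):
  row 1: a1 a2 b13 a4 a5 a6
  row 2: a1 a2 b23 b24 a5 a6
  row 3: a1 a2 a3 b34 a5 a6
  row 4: a1 b42 a3 a4 a5 b46
Rows 3 and 4 agree on Admit, Room, PatID; apply Admit, Room, PatID→Diag and equate their Diag entries.
Rows 1 and 2 agree on PatID, DocID; apply PatID, DocID→DName and equate their DName entries.
Rows 1 and 3 agree on PatID, DocID; apply PatID, DocID→DName and equate their DName entries.
Rows 1 and 2 agree on PatID; apply PatID→Diag, Room and equate their Diag, Room entries.
Rows 1 and 3 agree on PatID; apply PatID→Diag, Room and equate their Diag, Room entries.
Row 1 is now all distinguished symbols — the join is lossless.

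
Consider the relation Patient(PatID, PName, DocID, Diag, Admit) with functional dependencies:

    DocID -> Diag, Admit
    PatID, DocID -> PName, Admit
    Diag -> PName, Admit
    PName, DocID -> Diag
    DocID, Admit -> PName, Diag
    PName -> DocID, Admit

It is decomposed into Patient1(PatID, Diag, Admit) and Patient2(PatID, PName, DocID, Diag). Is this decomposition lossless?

Common attributes: Patient1 ∩ Patient2 = {PatID, Diag}.
Closure of {PatID, Diag}: Diag → PName, Admit applies, adding PName, Admit; PName → DocID, Admit applies, adding DocID. So (PatID, Diag)⁺ = {PatID, PName, DocID, Diag, Admit}.
This closure contains every attribute of Patient1, so Patient1 ∩ Patient2 → Patient1. The join is lossless.

Yes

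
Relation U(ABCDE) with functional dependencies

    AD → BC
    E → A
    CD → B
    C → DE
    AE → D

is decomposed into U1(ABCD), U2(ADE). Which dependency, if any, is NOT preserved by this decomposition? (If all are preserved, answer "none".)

AD → BC lies within U1.
E → A lies within U2.
CD → B lies within U1.
C → DE: restricted closure across fragments reaches DE.
AE → D lies within U2.
Every dependency is enforceable on the fragments, so the decomposition is dependency-preserving.

none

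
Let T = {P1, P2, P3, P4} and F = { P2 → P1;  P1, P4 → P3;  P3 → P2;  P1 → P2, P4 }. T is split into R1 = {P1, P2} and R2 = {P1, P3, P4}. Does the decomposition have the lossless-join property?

Yes

Common attributes: R1 ∩ R2 = {P1}.
Closure of {P1}: P1 → P2, P4 applies, adding P2, P4; P1, P4 → P3 applies, adding P3. So (P1)⁺ = {P1, P2, P3, P4}.
This closure contains every attribute of R1, so R1 ∩ R2 → R1. The join is lossless.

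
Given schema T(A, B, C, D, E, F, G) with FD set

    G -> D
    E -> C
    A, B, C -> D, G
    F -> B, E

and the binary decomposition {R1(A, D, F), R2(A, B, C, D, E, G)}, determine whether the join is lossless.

Common attributes: R1 ∩ R2 = {A, D}.
No dependency enlarges {A, D}, so (A, D)⁺ = {A, D}.
The closure contains neither all of R1 = {A, D, F} nor all of R2 = {A, B, C, D, E, G}, so the common attributes are not a superkey of either fragment. The join is lossy.

No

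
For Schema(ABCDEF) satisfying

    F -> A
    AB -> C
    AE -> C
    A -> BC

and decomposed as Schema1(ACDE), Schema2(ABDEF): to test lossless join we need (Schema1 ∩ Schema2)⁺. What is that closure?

Schema1 ∩ Schema2 = {ADE}.
AE → C applies, adding C
A → BC applies, adding B
Closure: {ABCDE}.

ABCDE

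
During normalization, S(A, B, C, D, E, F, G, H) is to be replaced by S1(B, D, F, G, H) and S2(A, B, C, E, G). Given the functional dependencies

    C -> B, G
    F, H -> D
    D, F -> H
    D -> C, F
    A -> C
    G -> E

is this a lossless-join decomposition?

No

Common attributes: S1 ∩ S2 = {B, G}.
Closure of {B, G}: G → E applies, adding E. So (B, G)⁺ = {B, E, G}.
The closure contains neither all of S1 = {B, D, F, G, H} nor all of S2 = {A, B, C, E, G}, so the common attributes are not a superkey of either fragment. The join is lossy.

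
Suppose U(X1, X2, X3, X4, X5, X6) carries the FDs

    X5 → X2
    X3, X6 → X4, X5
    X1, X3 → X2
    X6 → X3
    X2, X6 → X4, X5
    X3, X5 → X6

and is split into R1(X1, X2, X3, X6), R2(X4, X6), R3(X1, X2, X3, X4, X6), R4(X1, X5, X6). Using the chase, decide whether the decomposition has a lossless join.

Yes

Chase test. Columns are X1, X2, X3, X4, X5, X6; row i has aⱼ where attribute j ∈ Ri, else bᵢⱼ.
Initial tableau (one row per fragment):
  row 1: a1 a2 a3 b14 b15 a6
  row 2: b21 b22 b23 a4 b25 a6
  row 3: a1 a2 a3 a4 b35 a6
  row 4: a1 b42 b43 b44 a5 a6
Rows 1 and 3 agree on X3, X6; apply X3, X6→X4, X5 and equate their X4, X5 entries.
Rows 1 and 2 agree on X6; apply X6→X3 and equate their X3 entries.
Rows 1 and 4 agree on X6; apply X6→X3 and equate their X3 entries.
Rows 1 and 2 agree on X3, X6; apply X3, X6→X4, X5 and equate their X4, X5 entries.
Rows 1 and 4 agree on X3, X6; apply X3, X6→X4, X5 and equate their X4, X5 entries.
Rows 1 and 4 agree on X1, X3; apply X1, X3→X2 and equate their X2 entries.
Rows 1 and 2 agree on X5; apply X5→X2 and equate their X2 entries.
Row 1 is now all distinguished symbols — the join is lossless.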